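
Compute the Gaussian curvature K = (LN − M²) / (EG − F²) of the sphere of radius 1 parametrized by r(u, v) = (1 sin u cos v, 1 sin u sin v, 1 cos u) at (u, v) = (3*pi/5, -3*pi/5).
K = 1

Coefficients of the first fundamental form: E = 1, F = 0, G = sin(u)^2.
Coefficients of the second fundamental form: L = -sin(u)/Abs(sin(u)), M = 0, N = -sin(u)^3/Abs(sin(u)).
Assemble K = (LN − M²)/(EG − F²) = 1. At (u, v) = (3*pi/5, -3*pi/5): K = 1.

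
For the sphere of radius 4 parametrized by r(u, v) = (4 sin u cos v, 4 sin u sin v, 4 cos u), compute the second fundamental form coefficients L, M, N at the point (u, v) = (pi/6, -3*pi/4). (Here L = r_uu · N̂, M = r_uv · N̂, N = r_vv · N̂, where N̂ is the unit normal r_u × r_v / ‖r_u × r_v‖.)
L = -4;  M = 0;  N = -1

Compute the unit normal N̂(u, v) = (sin(u)^2*cos(v)/Abs(sin(u)), sin(u)^2*sin(v)/Abs(sin(u)), sin(2*u)/(2*Abs(sin(u)))), and the second partials r_uu, r_uv, r_vv. Take dot products:
  L(u, v) = r_uu · N̂ = -4*sin(u)/Abs(sin(u)),
  M(u, v) = r_uv · N̂ = 0,
  N(u, v) = r_vv · N̂ = -4*sin(u)^3/Abs(sin(u)).
Evaluating at (u, v) = (pi/6, -3*pi/4):
  L = -4, M = 0, N = -1.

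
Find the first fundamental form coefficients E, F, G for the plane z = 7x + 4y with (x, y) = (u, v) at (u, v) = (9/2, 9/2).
E = 50;  F = 28;  G = 17

Partials: r_u = (1, 0, 7), r_v = (0, 1, 4). As functions of (u, v):
  E = r_u · r_u = 50,
  F = r_u · r_v = 28,
  G = r_v · r_v = 17.
Evaluating at (u, v) = (9/2, 9/2): E = 50, F = 28, G = 17.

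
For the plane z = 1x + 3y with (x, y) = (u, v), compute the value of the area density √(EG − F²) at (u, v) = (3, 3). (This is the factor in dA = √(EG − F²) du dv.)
√(EG − F²)|_{(3, 3)} = sqrt(11)

E = 2, F = 3, G = 10, so EG − F² = 11. Taking the positive square root: √(EG − F²) = sqrt(11). At (u, v) = (3, 3): sqrt(11).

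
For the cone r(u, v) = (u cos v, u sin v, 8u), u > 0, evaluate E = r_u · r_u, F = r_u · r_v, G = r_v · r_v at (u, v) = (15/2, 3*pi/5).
E = 65;  F = 0;  G = 225/4

Partials: r_u = (cos(v), sin(v), 8), r_v = (-u*sin(v), u*cos(v), 0). As functions of (u, v):
  E = r_u · r_u = 65,
  F = r_u · r_v = 0,
  G = r_v · r_v = u^2.
Evaluating at (u, v) = (15/2, 3*pi/5): E = 65, F = 0, G = 225/4.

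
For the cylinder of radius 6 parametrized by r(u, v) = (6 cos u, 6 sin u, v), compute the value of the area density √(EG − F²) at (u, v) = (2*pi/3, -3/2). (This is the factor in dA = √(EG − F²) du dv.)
√(EG − F²)|_{(2*pi/3, -3/2)} = 6

E = 36, F = 0, G = 1, so EG − F² = 36. Taking the positive square root: √(EG − F²) = 6. At (u, v) = (2*pi/3, -3/2): 6.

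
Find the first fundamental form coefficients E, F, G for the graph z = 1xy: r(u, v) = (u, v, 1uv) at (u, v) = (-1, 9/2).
E = 85/4;  F = -9/2;  G = 2

Partials: r_u = (1, 0, v), r_v = (0, 1, u). As functions of (u, v):
  E = r_u · r_u = v^2 + 1,
  F = r_u · r_v = u*v,
  G = r_v · r_v = u^2 + 1.
Evaluating at (u, v) = (-1, 9/2): E = 85/4, F = -9/2, G = 2.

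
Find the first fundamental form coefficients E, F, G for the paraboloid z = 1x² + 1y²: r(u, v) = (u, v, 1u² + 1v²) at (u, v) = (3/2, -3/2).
E = 10;  F = -9;  G = 10

Partials: r_u = (1, 0, 2*u), r_v = (0, 1, 2*v). As functions of (u, v):
  E = r_u · r_u = 4*u^2 + 1,
  F = r_u · r_v = 4*u*v,
  G = r_v · r_v = 4*v^2 + 1.
Evaluating at (u, v) = (3/2, -3/2): E = 10, F = -9, G = 10.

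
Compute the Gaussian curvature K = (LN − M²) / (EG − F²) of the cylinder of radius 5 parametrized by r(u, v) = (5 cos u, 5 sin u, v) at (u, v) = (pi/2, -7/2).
K = 0

Coefficients of the first fundamental form: E = 25, F = 0, G = 1.
Coefficients of the second fundamental form: L = -5, M = 0, N = 0.
Assemble K = (LN − M²)/(EG − F²) = 0. At (u, v) = (pi/2, -7/2): K = 0.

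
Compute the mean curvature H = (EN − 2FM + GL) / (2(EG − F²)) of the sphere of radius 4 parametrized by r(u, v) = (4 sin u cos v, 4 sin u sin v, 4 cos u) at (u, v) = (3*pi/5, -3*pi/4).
H = -1/4

With E = 16, F = 0, G = 16*sin(u)^2, L = -4*sin(u)/Abs(sin(u)), M = 0, N = -4*sin(u)^3/Abs(sin(u)), assemble
  H = (EN − 2FM + GL) / (2(EG − F²)) = -sin(u)/(4*Abs(sin(u))).
At (u, v) = (3*pi/5, -3*pi/4): H = -1/4.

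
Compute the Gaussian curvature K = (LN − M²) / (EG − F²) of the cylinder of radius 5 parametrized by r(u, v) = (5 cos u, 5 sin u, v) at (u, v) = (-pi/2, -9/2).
K = 0

Coefficients of the first fundamental form: E = 25, F = 0, G = 1.
Coefficients of the second fundamental form: L = -5, M = 0, N = 0.
Assemble K = (LN − M²)/(EG − F²) = 0. At (u, v) = (-pi/2, -9/2): K = 0.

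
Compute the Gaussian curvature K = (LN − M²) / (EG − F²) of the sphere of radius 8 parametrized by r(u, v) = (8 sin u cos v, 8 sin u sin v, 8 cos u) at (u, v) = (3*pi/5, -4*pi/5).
K = 1/64

Coefficients of the first fundamental form: E = 64, F = 0, G = 64*sin(u)^2.
Coefficients of the second fundamental form: L = -8*sin(u)/Abs(sin(u)), M = 0, N = -8*sin(u)^3/Abs(sin(u)).
Assemble K = (LN − M²)/(EG − F²) = 1/64. At (u, v) = (3*pi/5, -4*pi/5): K = 1/64.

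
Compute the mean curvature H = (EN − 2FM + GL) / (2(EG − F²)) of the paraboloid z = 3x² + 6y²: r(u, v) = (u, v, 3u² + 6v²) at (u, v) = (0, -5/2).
H = 2709*sqrt(901)/811801

With E = 36*u^2 + 1, F = 72*u*v, G = 144*v^2 + 1, L = 6/sqrt(36*u^2 + 144*v^2 + 1), M = 0, N = 12/sqrt(36*u^2 + 144*v^2 + 1), assemble
  H = (EN − 2FM + GL) / (2(EG − F²)) = 9*(24*u^2 + 48*v^2 + 1)/(36*u^2 + 144*v^2 + 1)^(3/2).
At (u, v) = (0, -5/2): H = 2709*sqrt(901)/811801.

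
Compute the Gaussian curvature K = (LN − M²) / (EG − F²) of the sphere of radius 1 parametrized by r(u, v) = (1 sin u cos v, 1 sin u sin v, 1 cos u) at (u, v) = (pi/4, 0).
K = 1

Coefficients of the first fundamental form: E = 1, F = 0, G = sin(u)^2.
Coefficients of the second fundamental form: L = -sin(u)/Abs(sin(u)), M = 0, N = -sin(u)^3/Abs(sin(u)).
Assemble K = (LN − M²)/(EG − F²) = 1. At (u, v) = (pi/4, 0): K = 1.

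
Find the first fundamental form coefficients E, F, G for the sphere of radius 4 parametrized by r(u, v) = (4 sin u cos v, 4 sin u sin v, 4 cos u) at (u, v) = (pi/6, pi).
E = 16;  F = 0;  G = 4

Partials: r_u = (4*cos(u)*cos(v), 4*sin(v)*cos(u), -4*sin(u)), r_v = (-4*sin(u)*sin(v), 4*sin(u)*cos(v), 0). As functions of (u, v):
  E = r_u · r_u = 16,
  F = r_u · r_v = 0,
  G = r_v · r_v = 16*sin(u)^2.
Evaluating at (u, v) = (pi/6, pi): E = 16, F = 0, G = 4.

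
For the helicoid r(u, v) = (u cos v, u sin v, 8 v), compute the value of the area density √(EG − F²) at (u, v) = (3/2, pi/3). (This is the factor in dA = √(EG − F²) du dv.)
√(EG − F²)|_{(3/2, pi/3)} = sqrt(265)/2

E = 1, F = 0, G = u^2 + 64, so EG − F² = u^2 + 64. Taking the positive square root: √(EG − F²) = sqrt(u^2 + 64). At (u, v) = (3/2, pi/3): sqrt(265)/2.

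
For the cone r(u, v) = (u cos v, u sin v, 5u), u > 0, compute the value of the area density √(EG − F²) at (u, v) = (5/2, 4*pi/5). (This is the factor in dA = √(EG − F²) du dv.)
√(EG − F²)|_{(5/2, 4*pi/5)} = 5*sqrt(26)/2

E = 26, F = 0, G = u^2, so EG − F² = 26*u^2. Taking the positive square root: √(EG − F²) = sqrt(26)*Abs(u). At (u, v) = (5/2, 4*pi/5): 5*sqrt(26)/2.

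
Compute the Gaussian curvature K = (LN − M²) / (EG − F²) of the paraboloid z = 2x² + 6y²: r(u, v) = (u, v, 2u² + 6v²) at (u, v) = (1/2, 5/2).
K = 48/819025

Coefficients of the first fundamental form: E = 16*u^2 + 1, F = 48*u*v, G = 144*v^2 + 1.
Coefficients of the second fundamental form: L = 4/sqrt(16*u^2 + 144*v^2 + 1), M = 0, N = 12/sqrt(16*u^2 + 144*v^2 + 1).
Assemble K = (LN − M²)/(EG − F²) = 48/(256*u^4 + 4608*u^2*v^2 + 32*u^2 + 20736*v^4 + 288*v^2 + 1). At (u, v) = (1/2, 5/2): K = 48/819025.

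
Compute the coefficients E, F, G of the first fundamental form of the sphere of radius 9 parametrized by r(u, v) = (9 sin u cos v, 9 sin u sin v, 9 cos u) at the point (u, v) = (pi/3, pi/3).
E = 81;  F = 0;  G = 243/4

Partials: r_u = (9*cos(u)*cos(v), 9*sin(v)*cos(u), -9*sin(u)), r_v = (-9*sin(u)*sin(v), 9*sin(u)*cos(v), 0). As functions of (u, v):
  E = r_u · r_u = 81,
  F = r_u · r_v = 0,
  G = r_v · r_v = 81*sin(u)^2.
Evaluating at (u, v) = (pi/3, pi/3): E = 81, F = 0, G = 243/4.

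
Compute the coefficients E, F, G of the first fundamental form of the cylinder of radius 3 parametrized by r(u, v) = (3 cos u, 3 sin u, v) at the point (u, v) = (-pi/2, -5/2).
E = 9;  F = 0;  G = 1

Partials: r_u = (-3*sin(u), 3*cos(u), 0), r_v = (0, 0, 1). As functions of (u, v):
  E = r_u · r_u = 9,
  F = r_u · r_v = 0,
  G = r_v · r_v = 1.
Evaluating at (u, v) = (-pi/2, -5/2): E = 9, F = 0, G = 1.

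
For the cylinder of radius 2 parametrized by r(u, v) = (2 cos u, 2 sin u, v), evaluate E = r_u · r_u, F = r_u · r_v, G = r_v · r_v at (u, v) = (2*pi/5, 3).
E = 4;  F = 0;  G = 1

Partials: r_u = (-2*sin(u), 2*cos(u), 0), r_v = (0, 0, 1). As functions of (u, v):
  E = r_u · r_u = 4,
  F = r_u · r_v = 0,
  G = r_v · r_v = 1.
Evaluating at (u, v) = (2*pi/5, 3): E = 4, F = 0, G = 1.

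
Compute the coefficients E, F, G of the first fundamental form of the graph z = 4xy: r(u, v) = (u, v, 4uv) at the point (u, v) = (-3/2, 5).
E = 401;  F = -120;  G = 37

Partials: r_u = (1, 0, 4*v), r_v = (0, 1, 4*u). As functions of (u, v):
  E = r_u · r_u = 16*v^2 + 1,
  F = r_u · r_v = 16*u*v,
  G = r_v · r_v = 16*u^2 + 1.
Evaluating at (u, v) = (-3/2, 5): E = 401, F = -120, G = 37.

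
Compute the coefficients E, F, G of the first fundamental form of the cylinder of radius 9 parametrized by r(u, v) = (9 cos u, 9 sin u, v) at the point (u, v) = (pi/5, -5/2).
E = 81;  F = 0;  G = 1

Partials: r_u = (-9*sin(u), 9*cos(u), 0), r_v = (0, 0, 1). As functions of (u, v):
  E = r_u · r_u = 81,
  F = r_u · r_v = 0,
  G = r_v · r_v = 1.
Evaluating at (u, v) = (pi/5, -5/2): E = 81, F = 0, G = 1.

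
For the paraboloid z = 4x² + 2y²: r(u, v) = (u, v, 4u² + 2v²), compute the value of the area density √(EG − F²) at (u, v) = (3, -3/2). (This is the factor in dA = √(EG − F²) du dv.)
√(EG − F²)|_{(3, -3/2)} = sqrt(613)

E = 64*u^2 + 1, F = 32*u*v, G = 16*v^2 + 1, so EG − F² = 64*u^2 + 16*v^2 + 1. Taking the positive square root: √(EG − F²) = sqrt(64*u^2 + 16*v^2 + 1). At (u, v) = (3, -3/2): sqrt(613).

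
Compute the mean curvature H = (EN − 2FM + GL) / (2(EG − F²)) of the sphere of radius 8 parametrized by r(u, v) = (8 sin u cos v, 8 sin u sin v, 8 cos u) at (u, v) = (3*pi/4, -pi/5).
H = -1/8

With E = 64, F = 0, G = 64*sin(u)^2, L = -8*sin(u)/Abs(sin(u)), M = 0, N = -8*sin(u)^3/Abs(sin(u)), assemble
  H = (EN − 2FM + GL) / (2(EG − F²)) = -sin(u)/(8*Abs(sin(u))).
At (u, v) = (3*pi/4, -pi/5): H = -1/8.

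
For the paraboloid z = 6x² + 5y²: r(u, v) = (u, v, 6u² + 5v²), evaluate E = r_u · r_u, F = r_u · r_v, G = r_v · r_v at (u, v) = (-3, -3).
E = 1297;  F = 1080;  G = 901

Partials: r_u = (1, 0, 12*u), r_v = (0, 1, 10*v). As functions of (u, v):
  E = r_u · r_u = 144*u^2 + 1,
  F = r_u · r_v = 120*u*v,
  G = r_v · r_v = 100*v^2 + 1.
Evaluating at (u, v) = (-3, -3): E = 1297, F = 1080, G = 901.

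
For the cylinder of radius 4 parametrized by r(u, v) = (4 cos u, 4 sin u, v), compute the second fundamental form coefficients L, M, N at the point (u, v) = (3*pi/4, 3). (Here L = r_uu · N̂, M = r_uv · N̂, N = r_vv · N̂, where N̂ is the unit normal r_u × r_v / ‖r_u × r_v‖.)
L = -4;  M = 0;  N = 0

Compute the unit normal N̂(u, v) = (cos(u), sin(u), 0), and the second partials r_uu, r_uv, r_vv. Take dot products:
  L(u, v) = r_uu · N̂ = -4,
  M(u, v) = r_uv · N̂ = 0,
  N(u, v) = r_vv · N̂ = 0.
Evaluating at (u, v) = (3*pi/4, 3):
  L = -4, M = 0, N = 0.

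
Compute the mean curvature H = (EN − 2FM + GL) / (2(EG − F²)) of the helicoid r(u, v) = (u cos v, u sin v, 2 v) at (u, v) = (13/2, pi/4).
H = 0

With E = 1, F = 0, G = u^2 + 4, L = 0, M = -2/sqrt(u^2 + 4), N = 0, assemble
  H = (EN − 2FM + GL) / (2(EG − F²)) = 0.
At (u, v) = (13/2, pi/4): H = 0.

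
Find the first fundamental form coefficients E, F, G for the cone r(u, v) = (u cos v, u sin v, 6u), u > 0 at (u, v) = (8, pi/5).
E = 37;  F = 0;  G = 64

Partials: r_u = (cos(v), sin(v), 6), r_v = (-u*sin(v), u*cos(v), 0). As functions of (u, v):
  E = r_u · r_u = 37,
  F = r_u · r_v = 0,
  G = r_v · r_v = u^2.
Evaluating at (u, v) = (8, pi/5): E = 37, F = 0, G = 64.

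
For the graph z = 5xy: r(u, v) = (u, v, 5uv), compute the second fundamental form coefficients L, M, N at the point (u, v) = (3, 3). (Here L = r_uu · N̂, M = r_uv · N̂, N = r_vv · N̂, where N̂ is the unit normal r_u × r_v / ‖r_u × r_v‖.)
L = 0;  M = 5*sqrt(451)/451;  N = 0

Compute the unit normal N̂(u, v) = (-5*v/sqrt(25*u^2 + 25*v^2 + 1), -5*u/sqrt(25*u^2 + 25*v^2 + 1), 1/sqrt(25*u^2 + 25*v^2 + 1)), and the second partials r_uu, r_uv, r_vv. Take dot products:
  L(u, v) = r_uu · N̂ = 0,
  M(u, v) = r_uv · N̂ = 5/sqrt(25*u^2 + 25*v^2 + 1),
  N(u, v) = r_vv · N̂ = 0.
Evaluating at (u, v) = (3, 3):
  L = 0, M = 5*sqrt(451)/451, N = 0.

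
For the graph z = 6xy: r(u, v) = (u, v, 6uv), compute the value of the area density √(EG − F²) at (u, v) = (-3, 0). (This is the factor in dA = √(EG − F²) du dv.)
√(EG − F²)|_{(-3, 0)} = 5*sqrt(13)

E = 36*v^2 + 1, F = 36*u*v, G = 36*u^2 + 1, so EG − F² = 36*u^2 + 36*v^2 + 1. Taking the positive square root: √(EG − F²) = sqrt(36*u^2 + 36*v^2 + 1). At (u, v) = (-3, 0): 5*sqrt(13).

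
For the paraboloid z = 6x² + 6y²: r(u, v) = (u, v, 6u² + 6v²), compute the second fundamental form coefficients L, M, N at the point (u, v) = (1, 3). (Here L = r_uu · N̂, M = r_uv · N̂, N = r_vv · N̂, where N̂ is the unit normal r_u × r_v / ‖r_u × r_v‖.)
L = 12*sqrt(1441)/1441;  M = 0;  N = 12*sqrt(1441)/1441

Compute the unit normal N̂(u, v) = (-12*u/sqrt(144*u^2 + 144*v^2 + 1), -12*v/sqrt(144*u^2 + 144*v^2 + 1), 1/sqrt(144*u^2 + 144*v^2 + 1)), and the second partials r_uu, r_uv, r_vv. Take dot products:
  L(u, v) = r_uu · N̂ = 12/sqrt(144*u^2 + 144*v^2 + 1),
  M(u, v) = r_uv · N̂ = 0,
  N(u, v) = r_vv · N̂ = 12/sqrt(144*u^2 + 144*v^2 + 1).
Evaluating at (u, v) = (1, 3):
  L = 12*sqrt(1441)/1441, M = 0, N = 12*sqrt(1441)/1441.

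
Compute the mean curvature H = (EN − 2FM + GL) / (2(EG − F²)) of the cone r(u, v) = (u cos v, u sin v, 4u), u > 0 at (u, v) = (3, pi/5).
H = 2*sqrt(17)/51

With E = 17, F = 0, G = u^2, L = 0, M = 0, N = 4*sqrt(17)*u^2/(17*Abs(u)), assemble
  H = (EN − 2FM + GL) / (2(EG − F²)) = 2*sqrt(17)/(17*Abs(u)).
At (u, v) = (3, pi/5): H = 2*sqrt(17)/51.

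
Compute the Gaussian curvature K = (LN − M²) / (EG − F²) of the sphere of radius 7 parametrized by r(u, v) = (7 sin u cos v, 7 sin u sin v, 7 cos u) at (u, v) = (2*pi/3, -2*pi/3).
K = 1/49

Coefficients of the first fundamental form: E = 49, F = 0, G = 49*sin(u)^2.
Coefficients of the second fundamental form: L = -7*sin(u)/Abs(sin(u)), M = 0, N = -7*sin(u)^3/Abs(sin(u)).
Assemble K = (LN − M²)/(EG − F²) = 1/49. At (u, v) = (2*pi/3, -2*pi/3): K = 1/49.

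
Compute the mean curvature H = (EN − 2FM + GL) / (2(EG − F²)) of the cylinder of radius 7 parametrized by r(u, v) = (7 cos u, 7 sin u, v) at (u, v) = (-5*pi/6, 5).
H = -1/14

With E = 49, F = 0, G = 1, L = -7, M = 0, N = 0, assemble
  H = (EN − 2FM + GL) / (2(EG − F²)) = -1/14.
At (u, v) = (-5*pi/6, 5): H = -1/14.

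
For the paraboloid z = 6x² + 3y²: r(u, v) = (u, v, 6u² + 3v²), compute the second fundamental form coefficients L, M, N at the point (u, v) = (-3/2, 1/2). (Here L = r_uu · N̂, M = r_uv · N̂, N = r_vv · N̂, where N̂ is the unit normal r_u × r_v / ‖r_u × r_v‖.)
L = 6*sqrt(334)/167;  M = 0;  N = 3*sqrt(334)/167

Compute the unit normal N̂(u, v) = (-12*u/sqrt(144*u^2 + 36*v^2 + 1), -6*v/sqrt(144*u^2 + 36*v^2 + 1), 1/sqrt(144*u^2 + 36*v^2 + 1)), and the second partials r_uu, r_uv, r_vv. Take dot products:
  L(u, v) = r_uu · N̂ = 12/sqrt(144*u^2 + 36*v^2 + 1),
  M(u, v) = r_uv · N̂ = 0,
  N(u, v) = r_vv · N̂ = 6/sqrt(144*u^2 + 36*v^2 + 1).
Evaluating at (u, v) = (-3/2, 1/2):
  L = 6*sqrt(334)/167, M = 0, N = 3*sqrt(334)/167.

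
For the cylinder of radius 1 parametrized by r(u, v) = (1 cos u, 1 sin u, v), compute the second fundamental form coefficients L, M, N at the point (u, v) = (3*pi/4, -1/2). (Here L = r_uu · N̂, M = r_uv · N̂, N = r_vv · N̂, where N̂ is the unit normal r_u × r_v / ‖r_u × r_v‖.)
L = -1;  M = 0;  N = 0

Compute the unit normal N̂(u, v) = (cos(u), sin(u), 0), and the second partials r_uu, r_uv, r_vv. Take dot products:
  L(u, v) = r_uu · N̂ = -1,
  M(u, v) = r_uv · N̂ = 0,
  N(u, v) = r_vv · N̂ = 0.
Evaluating at (u, v) = (3*pi/4, -1/2):
  L = -1, M = 0, N = 0.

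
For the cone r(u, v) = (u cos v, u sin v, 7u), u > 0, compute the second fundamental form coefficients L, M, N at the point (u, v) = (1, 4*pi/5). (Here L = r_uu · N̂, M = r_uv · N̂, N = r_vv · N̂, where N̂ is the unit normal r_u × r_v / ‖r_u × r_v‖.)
L = 0;  M = 0;  N = 7*sqrt(2)/10

Compute the unit normal N̂(u, v) = (-7*sqrt(2)*u*cos(v)/(10*Abs(u)), -7*sqrt(2)*u*sin(v)/(10*Abs(u)), sqrt(2)*u/(10*Abs(u))), and the second partials r_uu, r_uv, r_vv. Take dot products:
  L(u, v) = r_uu · N̂ = 0,
  M(u, v) = r_uv · N̂ = 0,
  N(u, v) = r_vv · N̂ = 7*sqrt(2)*u^2/(10*Abs(u)).
Evaluating at (u, v) = (1, 4*pi/5):
  L = 0, M = 0, N = 7*sqrt(2)/10.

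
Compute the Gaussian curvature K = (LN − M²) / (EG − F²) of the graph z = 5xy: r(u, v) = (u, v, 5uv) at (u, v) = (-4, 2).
K = -25/251001

Coefficients of the first fundamental form: E = 25*v^2 + 1, F = 25*u*v, G = 25*u^2 + 1.
Coefficients of the second fundamental form: L = 0, M = 5/sqrt(25*u^2 + 25*v^2 + 1), N = 0.
Assemble K = (LN − M²)/(EG − F²) = -25/(625*u^4 + 1250*u^2*v^2 + 50*u^2 + 625*v^4 + 50*v^2 + 1). At (u, v) = (-4, 2): K = -25/251001.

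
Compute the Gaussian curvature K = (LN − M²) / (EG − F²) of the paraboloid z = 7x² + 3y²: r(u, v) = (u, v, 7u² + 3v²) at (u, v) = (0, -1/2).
K = 21/25

Coefficients of the first fundamental form: E = 196*u^2 + 1, F = 84*u*v, G = 36*v^2 + 1.
Coefficients of the second fundamental form: L = 14/sqrt(196*u^2 + 36*v^2 + 1), M = 0, N = 6/sqrt(196*u^2 + 36*v^2 + 1).
Assemble K = (LN − M²)/(EG − F²) = 84/(38416*u^4 + 14112*u^2*v^2 + 392*u^2 + 1296*v^4 + 72*v^2 + 1). At (u, v) = (0, -1/2): K = 21/25.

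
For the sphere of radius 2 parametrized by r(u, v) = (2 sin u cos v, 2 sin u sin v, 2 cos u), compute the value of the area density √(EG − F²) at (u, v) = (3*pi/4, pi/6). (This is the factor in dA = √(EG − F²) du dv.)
√(EG − F²)|_{(3*pi/4, pi/6)} = 2*sqrt(2)

E = 4, F = 0, G = 4*sin(u)^2, so EG − F² = 16*sin(u)^2. Taking the positive square root: √(EG − F²) = 4*Abs(sin(u)). At (u, v) = (3*pi/4, pi/6): 2*sqrt(2).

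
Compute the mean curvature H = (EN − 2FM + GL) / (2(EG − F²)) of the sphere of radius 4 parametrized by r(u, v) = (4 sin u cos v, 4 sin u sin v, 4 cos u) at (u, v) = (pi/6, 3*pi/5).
H = -1/4

With E = 16, F = 0, G = 16*sin(u)^2, L = -4*sin(u)/Abs(sin(u)), M = 0, N = -4*sin(u)^3/Abs(sin(u)), assemble
  H = (EN − 2FM + GL) / (2(EG − F²)) = -sin(u)/(4*Abs(sin(u))).
At (u, v) = (pi/6, 3*pi/5): H = -1/4.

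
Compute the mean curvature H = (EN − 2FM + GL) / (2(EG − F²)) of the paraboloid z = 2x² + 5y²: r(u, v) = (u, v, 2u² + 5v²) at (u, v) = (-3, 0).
H = 727*sqrt(145)/21025

With E = 16*u^2 + 1, F = 40*u*v, G = 100*v^2 + 1, L = 4/sqrt(16*u^2 + 100*v^2 + 1), M = 0, N = 10/sqrt(16*u^2 + 100*v^2 + 1), assemble
  H = (EN − 2FM + GL) / (2(EG − F²)) = (80*u^2 + 200*v^2 + 7)/(16*u^2 + 100*v^2 + 1)^(3/2).
At (u, v) = (-3, 0): H = 727*sqrt(145)/21025.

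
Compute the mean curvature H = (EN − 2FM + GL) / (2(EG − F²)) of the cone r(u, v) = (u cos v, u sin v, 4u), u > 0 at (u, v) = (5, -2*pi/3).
H = 2*sqrt(17)/85

With E = 17, F = 0, G = u^2, L = 0, M = 0, N = 4*sqrt(17)*u^2/(17*Abs(u)), assemble
  H = (EN − 2FM + GL) / (2(EG − F²)) = 2*sqrt(17)/(17*Abs(u)).
At (u, v) = (5, -2*pi/3): H = 2*sqrt(17)/85.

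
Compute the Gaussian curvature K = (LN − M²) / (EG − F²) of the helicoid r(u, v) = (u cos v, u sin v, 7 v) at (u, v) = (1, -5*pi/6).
K = -49/2500

Coefficients of the first fundamental form: E = 1, F = 0, G = u^2 + 49.
Coefficients of the second fundamental form: L = 0, M = -7/sqrt(u^2 + 49), N = 0.
Assemble K = (LN − M²)/(EG − F²) = -49/(u^2 + 49)^2. At (u, v) = (1, -5*pi/6): K = -49/2500.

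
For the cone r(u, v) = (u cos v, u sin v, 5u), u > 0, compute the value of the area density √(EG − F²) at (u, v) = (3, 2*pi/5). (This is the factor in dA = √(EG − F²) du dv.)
√(EG − F²)|_{(3, 2*pi/5)} = 3*sqrt(26)

E = 26, F = 0, G = u^2, so EG − F² = 26*u^2. Taking the positive square root: √(EG − F²) = sqrt(26)*Abs(u). At (u, v) = (3, 2*pi/5): 3*sqrt(26).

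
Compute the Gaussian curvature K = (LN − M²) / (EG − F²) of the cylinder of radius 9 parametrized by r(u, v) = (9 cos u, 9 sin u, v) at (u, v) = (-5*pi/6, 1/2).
K = 0

Coefficients of the first fundamental form: E = 81, F = 0, G = 1.
Coefficients of the second fundamental form: L = -9, M = 0, N = 0.
Assemble K = (LN − M²)/(EG − F²) = 0. At (u, v) = (-5*pi/6, 1/2): K = 0.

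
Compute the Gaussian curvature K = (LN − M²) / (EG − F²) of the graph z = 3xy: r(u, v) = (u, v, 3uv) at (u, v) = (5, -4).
K = -9/136900

Coefficients of the first fundamental form: E = 9*v^2 + 1, F = 9*u*v, G = 9*u^2 + 1.
Coefficients of the second fundamental form: L = 0, M = 3/sqrt(9*u^2 + 9*v^2 + 1), N = 0.
Assemble K = (LN − M²)/(EG − F²) = -9/(81*u^4 + 162*u^2*v^2 + 18*u^2 + 81*v^4 + 18*v^2 + 1). At (u, v) = (5, -4): K = -9/136900.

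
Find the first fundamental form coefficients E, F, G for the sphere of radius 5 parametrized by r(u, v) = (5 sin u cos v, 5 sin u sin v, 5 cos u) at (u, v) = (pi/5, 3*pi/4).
E = 25;  F = 0;  G = 125/8 - 25*sqrt(5)/8

Partials: r_u = (5*cos(u)*cos(v), 5*sin(v)*cos(u), -5*sin(u)), r_v = (-5*sin(u)*sin(v), 5*sin(u)*cos(v), 0). As functions of (u, v):
  E = r_u · r_u = 25,
  F = r_u · r_v = 0,
  G = r_v · r_v = 25*sin(u)^2.
Evaluating at (u, v) = (pi/5, 3*pi/4): E = 25, F = 0, G = 125/8 - 25*sqrt(5)/8.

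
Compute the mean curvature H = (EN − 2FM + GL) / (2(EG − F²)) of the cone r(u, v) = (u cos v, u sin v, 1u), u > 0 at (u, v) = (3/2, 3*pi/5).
H = sqrt(2)/6

With E = 2, F = 0, G = u^2, L = 0, M = 0, N = sqrt(2)*u^2/(2*Abs(u)), assemble
  H = (EN − 2FM + GL) / (2(EG − F²)) = sqrt(2)/(4*Abs(u)).
At (u, v) = (3/2, 3*pi/5): H = sqrt(2)/6.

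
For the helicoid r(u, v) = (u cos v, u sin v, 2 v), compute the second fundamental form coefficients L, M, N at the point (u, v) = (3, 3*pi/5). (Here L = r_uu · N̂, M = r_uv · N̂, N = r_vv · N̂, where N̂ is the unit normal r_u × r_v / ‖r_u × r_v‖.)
L = 0;  M = -2*sqrt(13)/13;  N = 0

Compute the unit normal N̂(u, v) = (2*sin(v)/sqrt(u^2 + 4), -2*cos(v)/sqrt(u^2 + 4), u/sqrt(u^2 + 4)), and the second partials r_uu, r_uv, r_vv. Take dot products:
  L(u, v) = r_uu · N̂ = 0,
  M(u, v) = r_uv · N̂ = -2/sqrt(u^2 + 4),
  N(u, v) = r_vv · N̂ = 0.
Evaluating at (u, v) = (3, 3*pi/5):
  L = 0, M = -2*sqrt(13)/13, N = 0.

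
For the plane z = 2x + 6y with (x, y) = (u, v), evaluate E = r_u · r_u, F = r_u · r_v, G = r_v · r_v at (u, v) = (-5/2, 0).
E = 5;  F = 12;  G = 37

Partials: r_u = (1, 0, 2), r_v = (0, 1, 6). As functions of (u, v):
  E = r_u · r_u = 5,
  F = r_u · r_v = 12,
  G = r_v · r_v = 37.
Evaluating at (u, v) = (-5/2, 0): E = 5, F = 12, G = 37.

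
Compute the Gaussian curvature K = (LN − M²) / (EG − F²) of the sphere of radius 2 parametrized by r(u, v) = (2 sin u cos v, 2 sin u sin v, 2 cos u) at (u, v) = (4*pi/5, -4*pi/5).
K = 1/4

Coefficients of the first fundamental form: E = 4, F = 0, G = 4*sin(u)^2.
Coefficients of the second fundamental form: L = -2*sin(u)/Abs(sin(u)), M = 0, N = -2*sin(u)^3/Abs(sin(u)).
Assemble K = (LN − M²)/(EG − F²) = 1/4. At (u, v) = (4*pi/5, -4*pi/5): K = 1/4.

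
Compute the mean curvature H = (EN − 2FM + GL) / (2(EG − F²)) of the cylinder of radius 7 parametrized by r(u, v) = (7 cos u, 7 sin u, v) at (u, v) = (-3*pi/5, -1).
H = -1/14

With E = 49, F = 0, G = 1, L = -7, M = 0, N = 0, assemble
  H = (EN − 2FM + GL) / (2(EG − F²)) = -1/14.
At (u, v) = (-3*pi/5, -1): H = -1/14.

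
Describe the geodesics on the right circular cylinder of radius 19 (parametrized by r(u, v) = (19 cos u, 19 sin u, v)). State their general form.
The cylinder is flat (K = 0) and locally isometric to the plane via the development (u, v) ↦ (19 u, v). Geodesics are the pre-images of straight lines: circles (v constant), vertical lines (u constant), and helices (v = c · u + d) for constants c, d.

A right cylinder has E = 19², F = 0, G = 1, so EG − F² = 19², and L = −19, M = N = 0, giving K = (LN − M²)/(EG − F²) = 0 everywhere. A flat surface is locally isometric to the Euclidean plane via the map (u, v) ↦ (19 u, v). Straight lines in the (x̃, ỹ) plane pull back to: (a) horizontal circles (v = const), (b) vertical generators (u = const), and (c) helices (19 u tan θ = v, i.e. v = c · u + d).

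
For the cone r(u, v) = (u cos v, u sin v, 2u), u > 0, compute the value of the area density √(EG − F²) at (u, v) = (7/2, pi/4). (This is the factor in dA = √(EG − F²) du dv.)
√(EG − F²)|_{(7/2, pi/4)} = 7*sqrt(5)/2

E = 5, F = 0, G = u^2, so EG − F² = 5*u^2. Taking the positive square root: √(EG − F²) = sqrt(5)*Abs(u). At (u, v) = (7/2, pi/4): 7*sqrt(5)/2.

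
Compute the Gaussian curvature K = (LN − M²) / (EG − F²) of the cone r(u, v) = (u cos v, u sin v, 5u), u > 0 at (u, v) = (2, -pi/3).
K = 0

Coefficients of the first fundamental form: E = 26, F = 0, G = u^2.
Coefficients of the second fundamental form: L = 0, M = 0, N = 5*sqrt(26)*u^2/(26*Abs(u)).
Assemble K = (LN − M²)/(EG − F²) = 0. At (u, v) = (2, -pi/3): K = 0.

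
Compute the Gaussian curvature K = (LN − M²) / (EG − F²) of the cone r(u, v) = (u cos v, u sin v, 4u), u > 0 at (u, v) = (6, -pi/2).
K = 0

Coefficients of the first fundamental form: E = 17, F = 0, G = u^2.
Coefficients of the second fundamental form: L = 0, M = 0, N = 4*sqrt(17)*u^2/(17*Abs(u)).
Assemble K = (LN − M²)/(EG − F²) = 0. At (u, v) = (6, -pi/2): K = 0.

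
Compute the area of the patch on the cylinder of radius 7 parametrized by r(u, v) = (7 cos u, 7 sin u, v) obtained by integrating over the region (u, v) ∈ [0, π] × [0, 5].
Area = 35*pi

Area = ∫∫ √(EG − F²) du dv with √(EG − F²) = 7. Integrating over [0, π] × [0, 5] gives 35*pi.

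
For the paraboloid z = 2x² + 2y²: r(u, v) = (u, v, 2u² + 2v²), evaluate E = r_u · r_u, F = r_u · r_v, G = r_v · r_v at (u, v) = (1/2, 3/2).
E = 5;  F = 12;  G = 37

Partials: r_u = (1, 0, 4*u), r_v = (0, 1, 4*v). As functions of (u, v):
  E = r_u · r_u = 16*u^2 + 1,
  F = r_u · r_v = 16*u*v,
  G = r_v · r_v = 16*v^2 + 1.
Evaluating at (u, v) = (1/2, 3/2): E = 5, F = 12, G = 37.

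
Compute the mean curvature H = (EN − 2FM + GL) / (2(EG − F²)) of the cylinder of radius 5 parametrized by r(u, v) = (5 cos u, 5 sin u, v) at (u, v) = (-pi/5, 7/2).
H = -1/10

With E = 25, F = 0, G = 1, L = -5, M = 0, N = 0, assemble
  H = (EN − 2FM + GL) / (2(EG − F²)) = -1/10.
At (u, v) = (-pi/5, 7/2): H = -1/10.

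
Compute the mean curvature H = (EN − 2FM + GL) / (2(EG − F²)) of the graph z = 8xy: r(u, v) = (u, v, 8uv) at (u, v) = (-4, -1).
H = -2048/35937

With E = 64*v^2 + 1, F = 64*u*v, G = 64*u^2 + 1, L = 0, M = 8/sqrt(64*u^2 + 64*v^2 + 1), N = 0, assemble
  H = (EN − 2FM + GL) / (2(EG − F²)) = -512*u*v/(64*u^2 + 64*v^2 + 1)^(3/2).
At (u, v) = (-4, -1): H = -2048/35937.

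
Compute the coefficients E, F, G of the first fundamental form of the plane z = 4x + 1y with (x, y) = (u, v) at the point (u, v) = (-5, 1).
E = 17;  F = 4;  G = 2

Partials: r_u = (1, 0, 4), r_v = (0, 1, 1). As functions of (u, v):
  E = r_u · r_u = 17,
  F = r_u · r_v = 4,
  G = r_v · r_v = 2.
Evaluating at (u, v) = (-5, 1): E = 17, F = 4, G = 2.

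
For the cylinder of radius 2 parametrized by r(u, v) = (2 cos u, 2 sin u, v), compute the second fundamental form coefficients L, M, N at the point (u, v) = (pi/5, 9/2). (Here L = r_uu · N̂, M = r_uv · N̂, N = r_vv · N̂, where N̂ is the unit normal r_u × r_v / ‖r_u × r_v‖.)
L = -2;  M = 0;  N = 0

Compute the unit normal N̂(u, v) = (cos(u), sin(u), 0), and the second partials r_uu, r_uv, r_vv. Take dot products:
  L(u, v) = r_uu · N̂ = -2,
  M(u, v) = r_uv · N̂ = 0,
  N(u, v) = r_vv · N̂ = 0.
Evaluating at (u, v) = (pi/5, 9/2):
  L = -2, M = 0, N = 0.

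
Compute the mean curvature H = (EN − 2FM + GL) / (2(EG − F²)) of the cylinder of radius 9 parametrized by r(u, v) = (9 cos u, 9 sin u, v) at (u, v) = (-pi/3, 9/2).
H = -1/18

With E = 81, F = 0, G = 1, L = -9, M = 0, N = 0, assemble
  H = (EN − 2FM + GL) / (2(EG − F²)) = -1/18.
At (u, v) = (-pi/3, 9/2): H = -1/18.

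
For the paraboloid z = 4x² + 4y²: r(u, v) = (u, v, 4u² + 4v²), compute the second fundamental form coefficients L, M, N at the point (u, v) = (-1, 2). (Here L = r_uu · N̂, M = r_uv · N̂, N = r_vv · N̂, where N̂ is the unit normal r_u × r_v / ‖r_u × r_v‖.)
L = 8*sqrt(321)/321;  M = 0;  N = 8*sqrt(321)/321

Compute the unit normal N̂(u, v) = (-8*u/sqrt(64*u^2 + 64*v^2 + 1), -8*v/sqrt(64*u^2 + 64*v^2 + 1), 1/sqrt(64*u^2 + 64*v^2 + 1)), and the second partials r_uu, r_uv, r_vv. Take dot products:
  L(u, v) = r_uu · N̂ = 8/sqrt(64*u^2 + 64*v^2 + 1),
  M(u, v) = r_uv · N̂ = 0,
  N(u, v) = r_vv · N̂ = 8/sqrt(64*u^2 + 64*v^2 + 1).
Evaluating at (u, v) = (-1, 2):
  L = 8*sqrt(321)/321, M = 0, N = 8*sqrt(321)/321.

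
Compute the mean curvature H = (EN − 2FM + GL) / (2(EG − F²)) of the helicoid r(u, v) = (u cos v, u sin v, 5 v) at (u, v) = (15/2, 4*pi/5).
H = 0

With E = 1, F = 0, G = u^2 + 25, L = 0, M = -5/sqrt(u^2 + 25), N = 0, assemble
  H = (EN − 2FM + GL) / (2(EG − F²)) = 0.
At (u, v) = (15/2, 4*pi/5): H = 0.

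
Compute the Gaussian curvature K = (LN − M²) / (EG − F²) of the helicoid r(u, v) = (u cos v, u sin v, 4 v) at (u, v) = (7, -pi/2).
K = -16/4225

Coefficients of the first fundamental form: E = 1, F = 0, G = u^2 + 16.
Coefficients of the second fundamental form: L = 0, M = -4/sqrt(u^2 + 16), N = 0.
Assemble K = (LN − M²)/(EG − F²) = -16/(u^2 + 16)^2. At (u, v) = (7, -pi/2): K = -16/4225.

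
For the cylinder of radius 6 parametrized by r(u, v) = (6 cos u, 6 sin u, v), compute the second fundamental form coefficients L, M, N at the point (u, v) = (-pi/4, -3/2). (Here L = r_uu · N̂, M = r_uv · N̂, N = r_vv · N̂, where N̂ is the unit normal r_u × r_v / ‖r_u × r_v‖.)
L = -6;  M = 0;  N = 0

Compute the unit normal N̂(u, v) = (cos(u), sin(u), 0), and the second partials r_uu, r_uv, r_vv. Take dot products:
  L(u, v) = r_uu · N̂ = -6,
  M(u, v) = r_uv · N̂ = 0,
  N(u, v) = r_vv · N̂ = 0.
Evaluating at (u, v) = (-pi/4, -3/2):
  L = -6, M = 0, N = 0.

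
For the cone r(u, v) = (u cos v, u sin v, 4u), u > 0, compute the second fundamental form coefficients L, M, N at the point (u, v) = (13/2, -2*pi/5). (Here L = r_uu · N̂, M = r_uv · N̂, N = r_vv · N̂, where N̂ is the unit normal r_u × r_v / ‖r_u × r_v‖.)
L = 0;  M = 0;  N = 26*sqrt(17)/17

Compute the unit normal N̂(u, v) = (-4*sqrt(17)*u*cos(v)/(17*Abs(u)), -4*sqrt(17)*u*sin(v)/(17*Abs(u)), sqrt(17)*u/(17*Abs(u))), and the second partials r_uu, r_uv, r_vv. Take dot products:
  L(u, v) = r_uu · N̂ = 0,
  M(u, v) = r_uv · N̂ = 0,
  N(u, v) = r_vv · N̂ = 4*sqrt(17)*u^2/(17*Abs(u)).
Evaluating at (u, v) = (13/2, -2*pi/5):
  L = 0, M = 0, N = 26*sqrt(17)/17.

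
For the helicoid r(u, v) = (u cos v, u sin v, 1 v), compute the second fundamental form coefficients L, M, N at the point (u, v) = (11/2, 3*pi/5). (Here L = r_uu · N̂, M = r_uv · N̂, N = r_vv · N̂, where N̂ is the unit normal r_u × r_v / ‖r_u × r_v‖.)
L = 0;  M = -2*sqrt(5)/25;  N = 0

Compute the unit normal N̂(u, v) = (sin(v)/sqrt(u^2 + 1), -cos(v)/sqrt(u^2 + 1), u/sqrt(u^2 + 1)), and the second partials r_uu, r_uv, r_vv. Take dot products:
  L(u, v) = r_uu · N̂ = 0,
  M(u, v) = r_uv · N̂ = -1/sqrt(u^2 + 1),
  N(u, v) = r_vv · N̂ = 0.
Evaluating at (u, v) = (11/2, 3*pi/5):
  L = 0, M = -2*sqrt(5)/25, N = 0.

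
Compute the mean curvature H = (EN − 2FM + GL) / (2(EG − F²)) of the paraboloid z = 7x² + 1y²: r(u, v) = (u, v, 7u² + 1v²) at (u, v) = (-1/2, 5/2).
H = 232*sqrt(3)/1125

With E = 196*u^2 + 1, F = 28*u*v, G = 4*v^2 + 1, L = 14/sqrt(196*u^2 + 4*v^2 + 1), M = 0, N = 2/sqrt(196*u^2 + 4*v^2 + 1), assemble
  H = (EN − 2FM + GL) / (2(EG − F²)) = 4*(49*u^2 + 7*v^2 + 2)/(196*u^2 + 4*v^2 + 1)^(3/2).
At (u, v) = (-1/2, 5/2): H = 232*sqrt(3)/1125.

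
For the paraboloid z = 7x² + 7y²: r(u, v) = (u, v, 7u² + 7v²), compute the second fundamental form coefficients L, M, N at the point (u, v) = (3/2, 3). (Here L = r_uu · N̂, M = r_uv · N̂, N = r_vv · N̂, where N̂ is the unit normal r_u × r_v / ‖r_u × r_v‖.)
L = 7*sqrt(2206)/1103;  M = 0;  N = 7*sqrt(2206)/1103

Compute the unit normal N̂(u, v) = (-14*u/sqrt(196*u^2 + 196*v^2 + 1), -14*v/sqrt(196*u^2 + 196*v^2 + 1), 1/sqrt(196*u^2 + 196*v^2 + 1)), and the second partials r_uu, r_uv, r_vv. Take dot products:
  L(u, v) = r_uu · N̂ = 14/sqrt(196*u^2 + 196*v^2 + 1),
  M(u, v) = r_uv · N̂ = 0,
  N(u, v) = r_vv · N̂ = 14/sqrt(196*u^2 + 196*v^2 + 1).
Evaluating at (u, v) = (3/2, 3):
  L = 7*sqrt(2206)/1103, M = 0, N = 7*sqrt(2206)/1103.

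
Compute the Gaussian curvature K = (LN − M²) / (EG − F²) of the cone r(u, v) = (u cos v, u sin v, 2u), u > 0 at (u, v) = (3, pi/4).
K = 0

Coefficients of the first fundamental form: E = 5, F = 0, G = u^2.
Coefficients of the second fundamental form: L = 0, M = 0, N = 2*sqrt(5)*u^2/(5*Abs(u)).
Assemble K = (LN − M²)/(EG − F²) = 0. At (u, v) = (3, pi/4): K = 0.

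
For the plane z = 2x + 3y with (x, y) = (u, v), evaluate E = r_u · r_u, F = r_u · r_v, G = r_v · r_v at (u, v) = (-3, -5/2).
E = 5;  F = 6;  G = 10

Partials: r_u = (1, 0, 2), r_v = (0, 1, 3). As functions of (u, v):
  E = r_u · r_u = 5,
  F = r_u · r_v = 6,
  G = r_v · r_v = 10.
Evaluating at (u, v) = (-3, -5/2): E = 5, F = 6, G = 10.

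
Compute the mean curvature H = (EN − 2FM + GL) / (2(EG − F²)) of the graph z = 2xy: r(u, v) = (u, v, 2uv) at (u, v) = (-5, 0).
H = 0

With E = 4*v^2 + 1, F = 4*u*v, G = 4*u^2 + 1, L = 0, M = 2/sqrt(4*u^2 + 4*v^2 + 1), N = 0, assemble
  H = (EN − 2FM + GL) / (2(EG − F²)) = -8*u*v/(4*u^2 + 4*v^2 + 1)^(3/2).
At (u, v) = (-5, 0): H = 0.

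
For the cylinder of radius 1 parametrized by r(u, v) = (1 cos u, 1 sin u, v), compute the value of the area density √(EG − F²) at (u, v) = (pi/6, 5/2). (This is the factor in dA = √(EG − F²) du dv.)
√(EG − F²)|_{(pi/6, 5/2)} = 1

E = 1, F = 0, G = 1, so EG − F² = 1. Taking the positive square root: √(EG − F²) = 1. At (u, v) = (pi/6, 5/2): 1.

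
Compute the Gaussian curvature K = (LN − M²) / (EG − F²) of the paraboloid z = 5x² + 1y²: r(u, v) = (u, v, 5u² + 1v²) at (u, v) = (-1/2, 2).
K = 5/441

Coefficients of the first fundamental form: E = 100*u^2 + 1, F = 20*u*v, G = 4*v^2 + 1.
Coefficients of the second fundamental form: L = 10/sqrt(100*u^2 + 4*v^2 + 1), M = 0, N = 2/sqrt(100*u^2 + 4*v^2 + 1).
Assemble K = (LN − M²)/(EG − F²) = 20/(10000*u^4 + 800*u^2*v^2 + 200*u^2 + 16*v^4 + 8*v^2 + 1). At (u, v) = (-1/2, 2): K = 5/441.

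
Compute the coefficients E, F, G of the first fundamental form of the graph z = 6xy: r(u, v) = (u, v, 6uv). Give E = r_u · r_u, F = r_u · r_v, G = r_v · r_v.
E = 36*v^2 + 1;  F = 36*u*v;  G = 36*u^2 + 1

Compute partials: r_u = (1, 0, 6*v), r_v = (0, 1, 6*u). Then
  E = r_u · r_u = 36*v^2 + 1,
  F = r_u · r_v = 36*u*v,
  G = r_v · r_v = 36*u^2 + 1.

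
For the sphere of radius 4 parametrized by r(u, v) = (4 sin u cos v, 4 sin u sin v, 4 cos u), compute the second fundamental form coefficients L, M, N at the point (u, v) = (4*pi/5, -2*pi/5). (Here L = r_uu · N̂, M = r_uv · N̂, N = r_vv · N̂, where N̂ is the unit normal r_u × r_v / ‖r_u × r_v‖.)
L = -4;  M = 0;  N = -5/2 + sqrt(5)/2

Compute the unit normal N̂(u, v) = (sin(u)^2*cos(v)/Abs(sin(u)), sin(u)^2*sin(v)/Abs(sin(u)), sin(2*u)/(2*Abs(sin(u)))), and the second partials r_uu, r_uv, r_vv. Take dot products:
  L(u, v) = r_uu · N̂ = -4*sin(u)/Abs(sin(u)),
  M(u, v) = r_uv · N̂ = 0,
  N(u, v) = r_vv · N̂ = -4*sin(u)^3/Abs(sin(u)).
Evaluating at (u, v) = (4*pi/5, -2*pi/5):
  L = -4, M = 0, N = -5/2 + sqrt(5)/2.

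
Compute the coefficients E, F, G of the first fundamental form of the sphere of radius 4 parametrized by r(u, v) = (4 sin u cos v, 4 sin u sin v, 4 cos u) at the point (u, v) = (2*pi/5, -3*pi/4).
E = 16;  F = 0;  G = 2*sqrt(5) + 10

Partials: r_u = (4*cos(u)*cos(v), 4*sin(v)*cos(u), -4*sin(u)), r_v = (-4*sin(u)*sin(v), 4*sin(u)*cos(v), 0). As functions of (u, v):
  E = r_u · r_u = 16,
  F = r_u · r_v = 0,
  G = r_v · r_v = 16*sin(u)^2.
Evaluating at (u, v) = (2*pi/5, -3*pi/4): E = 16, F = 0, G = 2*sqrt(5) + 10.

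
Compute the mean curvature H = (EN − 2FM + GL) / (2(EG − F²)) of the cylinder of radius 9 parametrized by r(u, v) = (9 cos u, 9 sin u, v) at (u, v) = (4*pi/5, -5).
H = -1/18

With E = 81, F = 0, G = 1, L = -9, M = 0, N = 0, assemble
  H = (EN − 2FM + GL) / (2(EG − F²)) = -1/18.
At (u, v) = (4*pi/5, -5): H = -1/18.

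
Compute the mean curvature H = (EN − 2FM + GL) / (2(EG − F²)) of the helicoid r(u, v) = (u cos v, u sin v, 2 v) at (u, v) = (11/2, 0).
H = 0

With E = 1, F = 0, G = u^2 + 4, L = 0, M = -2/sqrt(u^2 + 4), N = 0, assemble
  H = (EN − 2FM + GL) / (2(EG − F²)) = 0.
At (u, v) = (11/2, 0): H = 0.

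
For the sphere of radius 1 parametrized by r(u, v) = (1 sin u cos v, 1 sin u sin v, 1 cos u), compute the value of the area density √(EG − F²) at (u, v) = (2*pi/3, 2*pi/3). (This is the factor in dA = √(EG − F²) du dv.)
√(EG − F²)|_{(2*pi/3, 2*pi/3)} = sqrt(3)/2

E = 1, F = 0, G = sin(u)^2, so EG − F² = sin(u)^2. Taking the positive square root: √(EG − F²) = Abs(sin(u)). At (u, v) = (2*pi/3, 2*pi/3): sqrt(3)/2.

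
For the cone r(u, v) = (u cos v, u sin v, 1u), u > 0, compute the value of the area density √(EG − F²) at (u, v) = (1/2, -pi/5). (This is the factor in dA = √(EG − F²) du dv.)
√(EG − F²)|_{(1/2, -pi/5)} = sqrt(2)/2

E = 2, F = 0, G = u^2, so EG − F² = 2*u^2. Taking the positive square root: √(EG − F²) = sqrt(2)*Abs(u). At (u, v) = (1/2, -pi/5): sqrt(2)/2.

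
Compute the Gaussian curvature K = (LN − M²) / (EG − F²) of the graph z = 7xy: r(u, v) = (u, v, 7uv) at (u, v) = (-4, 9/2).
K = -784/50537881

Coefficients of the first fundamental form: E = 49*v^2 + 1, F = 49*u*v, G = 49*u^2 + 1.
Coefficients of the second fundamental form: L = 0, M = 7/sqrt(49*u^2 + 49*v^2 + 1), N = 0.
Assemble K = (LN − M²)/(EG − F²) = -49/(2401*u^4 + 4802*u^2*v^2 + 98*u^2 + 2401*v^4 + 98*v^2 + 1). At (u, v) = (-4, 9/2): K = -784/50537881.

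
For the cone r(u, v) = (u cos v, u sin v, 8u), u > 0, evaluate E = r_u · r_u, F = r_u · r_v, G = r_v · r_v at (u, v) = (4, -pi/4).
E = 65;  F = 0;  G = 16

Partials: r_u = (cos(v), sin(v), 8), r_v = (-u*sin(v), u*cos(v), 0). As functions of (u, v):
  E = r_u · r_u = 65,
  F = r_u · r_v = 0,
  G = r_v · r_v = u^2.
Evaluating at (u, v) = (4, -pi/4): E = 65, F = 0, G = 16.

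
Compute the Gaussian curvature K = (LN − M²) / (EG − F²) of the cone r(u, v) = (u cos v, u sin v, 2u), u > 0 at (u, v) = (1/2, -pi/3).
K = 0

Coefficients of the first fundamental form: E = 5, F = 0, G = u^2.
Coefficients of the second fundamental form: L = 0, M = 0, N = 2*sqrt(5)*u^2/(5*Abs(u)).
Assemble K = (LN − M²)/(EG − F²) = 0. At (u, v) = (1/2, -pi/3): K = 0.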